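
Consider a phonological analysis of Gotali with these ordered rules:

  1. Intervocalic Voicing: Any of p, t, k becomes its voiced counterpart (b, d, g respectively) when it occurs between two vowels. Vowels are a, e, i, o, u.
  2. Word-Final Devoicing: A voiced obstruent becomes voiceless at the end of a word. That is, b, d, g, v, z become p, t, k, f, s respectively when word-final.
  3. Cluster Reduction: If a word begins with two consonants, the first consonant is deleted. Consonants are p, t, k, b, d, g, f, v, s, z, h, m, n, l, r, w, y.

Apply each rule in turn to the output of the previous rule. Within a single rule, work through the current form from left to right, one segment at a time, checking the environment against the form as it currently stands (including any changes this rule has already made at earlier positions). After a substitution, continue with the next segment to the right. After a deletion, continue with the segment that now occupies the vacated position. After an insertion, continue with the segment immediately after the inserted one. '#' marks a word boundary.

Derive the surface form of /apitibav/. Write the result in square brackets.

1 Intervocalic Voicing: [apitibav] → [abidibav]
2 Word-Final Devoicing: [abidibav] → [abidibaf]
3 Cluster Reduction: no change — [abidibaf]

[abidibaf]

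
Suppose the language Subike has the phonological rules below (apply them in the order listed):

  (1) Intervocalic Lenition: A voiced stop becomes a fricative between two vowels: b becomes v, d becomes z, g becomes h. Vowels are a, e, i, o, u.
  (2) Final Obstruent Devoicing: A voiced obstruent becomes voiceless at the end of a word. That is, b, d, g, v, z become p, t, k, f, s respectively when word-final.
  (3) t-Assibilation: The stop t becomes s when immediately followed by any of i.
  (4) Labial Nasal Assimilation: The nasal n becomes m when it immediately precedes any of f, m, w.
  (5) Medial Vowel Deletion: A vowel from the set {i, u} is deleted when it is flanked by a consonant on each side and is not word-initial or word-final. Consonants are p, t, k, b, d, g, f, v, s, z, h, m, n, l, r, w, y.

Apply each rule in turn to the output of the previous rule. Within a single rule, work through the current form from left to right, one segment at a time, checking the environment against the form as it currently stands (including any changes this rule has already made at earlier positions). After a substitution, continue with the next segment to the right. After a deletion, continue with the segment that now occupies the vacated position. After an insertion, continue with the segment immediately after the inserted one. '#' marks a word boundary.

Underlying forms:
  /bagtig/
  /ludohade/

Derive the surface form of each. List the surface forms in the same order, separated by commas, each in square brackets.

[bagsk], [lzohaze]

/bagtig/:
  (1) Intervocalic Lenition: no change — [bagtig]
  (2) Final Obstruent Devoicing: [bagtig] → [bagtik]
  (3) t-Assibilation: [bagtik] → [bagsik]
  (4) Labial Nasal Assimilation: no change — [bagsik]
  (5) Medial Vowel Deletion: [bagsik] → [bagsk]
/ludohade/:
  (1) Intervocalic Lenition: [ludohade] → [luzohaze]
  (2) Final Obstruent Devoicing: no change — [luzohaze]
  (3) t-Assibilation: no change — [luzohaze]
  (4) Labial Nasal Assimilation: no change — [luzohaze]
  (5) Medial Vowel Deletion: [luzohaze] → [lzohaze]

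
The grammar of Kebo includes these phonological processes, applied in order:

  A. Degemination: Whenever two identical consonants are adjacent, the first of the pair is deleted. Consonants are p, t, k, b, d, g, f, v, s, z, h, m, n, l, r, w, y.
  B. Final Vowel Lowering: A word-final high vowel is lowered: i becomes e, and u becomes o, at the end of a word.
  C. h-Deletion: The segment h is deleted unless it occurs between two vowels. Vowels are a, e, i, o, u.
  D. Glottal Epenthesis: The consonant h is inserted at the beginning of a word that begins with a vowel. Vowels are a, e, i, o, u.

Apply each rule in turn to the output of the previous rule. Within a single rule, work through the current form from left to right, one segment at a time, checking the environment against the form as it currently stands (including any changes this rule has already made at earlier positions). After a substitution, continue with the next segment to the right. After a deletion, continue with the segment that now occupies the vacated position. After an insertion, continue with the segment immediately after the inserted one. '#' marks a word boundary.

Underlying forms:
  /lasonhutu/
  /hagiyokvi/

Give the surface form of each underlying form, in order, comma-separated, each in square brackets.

[lasonuto], [hagiyokve]

/lasonhutu/:
  A Degemination: no change — [lasonhutu]
  B Final Vowel Lowering: [lasonhutu] → [lasonhuto]
  C h-Deletion: [lasonhuto] → [lasonuto]
  D Glottal Epenthesis: no change — [lasonuto]
/hagiyokvi/:
  A Degemination: no change — [hagiyokvi]
  B Final Vowel Lowering: [hagiyokvi] → [hagiyokve]
  C h-Deletion: [hagiyokve] → [agiyokve]
  D Glottal Epenthesis: [agiyokve] → [hagiyokve]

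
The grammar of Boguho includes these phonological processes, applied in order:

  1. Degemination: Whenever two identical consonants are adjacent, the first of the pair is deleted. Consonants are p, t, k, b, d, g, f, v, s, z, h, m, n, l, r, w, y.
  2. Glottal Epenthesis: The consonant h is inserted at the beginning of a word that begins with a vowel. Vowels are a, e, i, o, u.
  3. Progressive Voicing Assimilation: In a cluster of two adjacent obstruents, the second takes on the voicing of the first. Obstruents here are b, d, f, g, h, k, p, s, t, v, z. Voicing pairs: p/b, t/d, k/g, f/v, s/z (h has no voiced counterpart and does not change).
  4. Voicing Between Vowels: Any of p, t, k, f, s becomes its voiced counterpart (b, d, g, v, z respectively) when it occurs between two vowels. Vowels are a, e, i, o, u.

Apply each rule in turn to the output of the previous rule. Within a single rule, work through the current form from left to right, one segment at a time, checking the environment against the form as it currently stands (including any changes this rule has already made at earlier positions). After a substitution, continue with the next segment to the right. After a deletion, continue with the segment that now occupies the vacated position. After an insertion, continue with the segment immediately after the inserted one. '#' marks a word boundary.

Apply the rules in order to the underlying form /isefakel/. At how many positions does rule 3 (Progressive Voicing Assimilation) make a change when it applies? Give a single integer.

1 Degemination: no change — [isefakel]
2 Glottal Epenthesis: [isefakel] → [hisefakel]
3 Progressive Voicing Assimilation: no change — [hisefakel]
4 Voicing Between Vowels: [hisefakel] → [hizevagel]
Rule 3 changed 0 position(s).

0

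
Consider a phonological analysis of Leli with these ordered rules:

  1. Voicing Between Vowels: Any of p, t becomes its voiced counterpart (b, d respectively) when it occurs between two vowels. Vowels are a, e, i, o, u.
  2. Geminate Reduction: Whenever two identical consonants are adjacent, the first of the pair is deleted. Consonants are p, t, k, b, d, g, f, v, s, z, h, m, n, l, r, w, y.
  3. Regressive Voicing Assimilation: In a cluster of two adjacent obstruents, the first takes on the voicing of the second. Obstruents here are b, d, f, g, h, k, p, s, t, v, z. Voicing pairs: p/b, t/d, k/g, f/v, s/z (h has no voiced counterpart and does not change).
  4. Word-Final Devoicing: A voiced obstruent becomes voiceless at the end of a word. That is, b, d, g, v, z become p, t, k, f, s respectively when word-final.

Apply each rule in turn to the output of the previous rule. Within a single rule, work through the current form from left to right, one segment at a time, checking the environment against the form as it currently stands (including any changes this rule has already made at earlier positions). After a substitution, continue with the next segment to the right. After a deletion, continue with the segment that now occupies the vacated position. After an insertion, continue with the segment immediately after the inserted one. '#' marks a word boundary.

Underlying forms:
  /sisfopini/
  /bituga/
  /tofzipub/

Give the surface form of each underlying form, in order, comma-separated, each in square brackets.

/sisfopini/:
  1 Voicing Between Vowels: [sisfopini] → [sisfobini]
  2 Geminate Reduction: no change — [sisfobini]
  3 Regressive Voicing Assimilation: no change — [sisfobini]
  4 Word-Final Devoicing: no change — [sisfobini]
/bituga/:
  1 Voicing Between Vowels: [bituga] → [biduga]
  2 Geminate Reduction: no change — [biduga]
  3 Regressive Voicing Assimilation: no change — [biduga]
  4 Word-Final Devoicing: no change — [biduga]
/tofzipub/:
  1 Voicing Between Vowels: [tofzipub] → [tofzibub]
  2 Geminate Reduction: no change — [tofzibub]
  3 Regressive Voicing Assimilation: [tofzibub] → [tovzibub]
  4 Word-Final Devoicing: [tovzibub] → [tovzibup]

[sisfobini], [biduga], [tovzibup]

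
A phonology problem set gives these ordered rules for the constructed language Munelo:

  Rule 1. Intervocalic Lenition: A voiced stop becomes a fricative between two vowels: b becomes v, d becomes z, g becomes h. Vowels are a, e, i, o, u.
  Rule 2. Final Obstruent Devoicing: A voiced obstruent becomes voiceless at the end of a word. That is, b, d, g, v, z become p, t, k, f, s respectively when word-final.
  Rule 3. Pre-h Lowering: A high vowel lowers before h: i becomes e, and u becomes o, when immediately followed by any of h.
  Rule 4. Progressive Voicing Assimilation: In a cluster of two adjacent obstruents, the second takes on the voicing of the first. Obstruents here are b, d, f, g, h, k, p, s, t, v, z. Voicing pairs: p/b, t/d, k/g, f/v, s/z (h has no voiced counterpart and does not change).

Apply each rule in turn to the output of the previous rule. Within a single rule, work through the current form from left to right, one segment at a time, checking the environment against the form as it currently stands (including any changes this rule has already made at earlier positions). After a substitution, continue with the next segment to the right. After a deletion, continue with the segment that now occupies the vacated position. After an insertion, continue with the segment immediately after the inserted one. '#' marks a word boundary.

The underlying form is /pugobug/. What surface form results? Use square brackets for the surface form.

Rule 1 Intervocalic Lenition: [pugobug] → [puhovug]
Rule 2 Final Obstruent Devoicing: [puhovug] → [puhovuk]
Rule 3 Pre-h Lowering: [puhovuk] → [pohovuk]
Rule 4 Progressive Voicing Assimilation: no change — [pohovuk]

[pohovuk]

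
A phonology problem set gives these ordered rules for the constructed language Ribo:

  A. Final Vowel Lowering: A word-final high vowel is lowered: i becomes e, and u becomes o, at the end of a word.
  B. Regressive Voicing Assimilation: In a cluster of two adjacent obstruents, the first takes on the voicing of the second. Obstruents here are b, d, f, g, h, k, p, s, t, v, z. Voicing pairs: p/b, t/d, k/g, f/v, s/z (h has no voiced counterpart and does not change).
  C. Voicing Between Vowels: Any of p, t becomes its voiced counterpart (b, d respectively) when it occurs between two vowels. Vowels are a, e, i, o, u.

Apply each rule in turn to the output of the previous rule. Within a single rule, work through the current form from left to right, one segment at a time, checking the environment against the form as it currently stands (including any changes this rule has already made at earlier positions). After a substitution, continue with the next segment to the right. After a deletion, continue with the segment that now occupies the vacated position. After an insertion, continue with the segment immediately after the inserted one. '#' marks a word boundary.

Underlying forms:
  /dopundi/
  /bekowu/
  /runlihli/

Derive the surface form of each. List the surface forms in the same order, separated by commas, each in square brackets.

[dobunde], [bekowo], [runlihle]

/dopundi/:
  A Final Vowel Lowering: [dopundi] → [dopunde]
  B Regressive Voicing Assimilation: no change — [dopunde]
  C Voicing Between Vowels: [dopunde] → [dobunde]
/bekowu/:
  A Final Vowel Lowering: [bekowu] → [bekowo]
  B Regressive Voicing Assimilation: no change — [bekowo]
  C Voicing Between Vowels: no change — [bekowo]
/runlihli/:
  A Final Vowel Lowering: [runlihli] → [runlihle]
  B Regressive Voicing Assimilation: no change — [runlihle]
  C Voicing Between Vowels: no change — [runlihle]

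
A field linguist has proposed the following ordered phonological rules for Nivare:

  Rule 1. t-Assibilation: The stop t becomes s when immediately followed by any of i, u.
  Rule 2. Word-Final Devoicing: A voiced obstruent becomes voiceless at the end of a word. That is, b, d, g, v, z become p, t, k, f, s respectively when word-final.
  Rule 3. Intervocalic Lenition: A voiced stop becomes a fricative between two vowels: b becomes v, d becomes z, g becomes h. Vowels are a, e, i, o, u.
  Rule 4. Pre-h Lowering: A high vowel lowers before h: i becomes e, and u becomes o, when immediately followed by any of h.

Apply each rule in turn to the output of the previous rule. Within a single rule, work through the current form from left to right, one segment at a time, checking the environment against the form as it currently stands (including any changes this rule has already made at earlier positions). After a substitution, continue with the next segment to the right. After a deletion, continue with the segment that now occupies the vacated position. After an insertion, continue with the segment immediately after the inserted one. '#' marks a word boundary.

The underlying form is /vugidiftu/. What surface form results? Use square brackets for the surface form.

[vohizifsu]

Rule 1 t-Assibilation: [vugidiftu] → [vugidifsu]
Rule 2 Word-Final Devoicing: no change — [vugidifsu]
Rule 3 Intervocalic Lenition: [vugidifsu] → [vuhizifsu]
Rule 4 Pre-h Lowering: [vuhizifsu] → [vohizifsu]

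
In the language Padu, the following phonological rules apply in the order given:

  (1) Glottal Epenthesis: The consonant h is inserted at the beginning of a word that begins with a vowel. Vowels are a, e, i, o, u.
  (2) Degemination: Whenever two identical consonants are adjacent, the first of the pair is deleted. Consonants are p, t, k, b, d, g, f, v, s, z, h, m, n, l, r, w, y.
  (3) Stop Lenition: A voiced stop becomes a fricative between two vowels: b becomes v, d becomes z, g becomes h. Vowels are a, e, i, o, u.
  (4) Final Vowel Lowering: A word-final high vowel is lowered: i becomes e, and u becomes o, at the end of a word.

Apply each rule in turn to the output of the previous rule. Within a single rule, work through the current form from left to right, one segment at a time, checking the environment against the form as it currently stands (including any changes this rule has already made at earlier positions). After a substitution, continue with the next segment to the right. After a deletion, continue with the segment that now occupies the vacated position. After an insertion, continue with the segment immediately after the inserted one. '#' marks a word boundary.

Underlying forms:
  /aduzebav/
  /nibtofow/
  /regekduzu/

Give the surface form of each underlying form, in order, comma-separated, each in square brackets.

[hazuzevav], [nibtofow], [rehekduzo]

/aduzebav/:
  (1) Glottal Epenthesis: [aduzebav] → [haduzebav]
  (2) Degemination: no change — [haduzebav]
  (3) Stop Lenition: [haduzebav] → [hazuzevav]
  (4) Final Vowel Lowering: no change — [hazuzevav]
/nibtofow/:
  (1) Glottal Epenthesis: no change — [nibtofow]
  (2) Degemination: no change — [nibtofow]
  (3) Stop Lenition: no change — [nibtofow]
  (4) Final Vowel Lowering: no change — [nibtofow]
/regekduzu/:
  (1) Glottal Epenthesis: no change — [regekduzu]
  (2) Degemination: no change — [regekduzu]
  (3) Stop Lenition: [regekduzu] → [rehekduzu]
  (4) Final Vowel Lowering: [rehekduzu] → [rehekduzo]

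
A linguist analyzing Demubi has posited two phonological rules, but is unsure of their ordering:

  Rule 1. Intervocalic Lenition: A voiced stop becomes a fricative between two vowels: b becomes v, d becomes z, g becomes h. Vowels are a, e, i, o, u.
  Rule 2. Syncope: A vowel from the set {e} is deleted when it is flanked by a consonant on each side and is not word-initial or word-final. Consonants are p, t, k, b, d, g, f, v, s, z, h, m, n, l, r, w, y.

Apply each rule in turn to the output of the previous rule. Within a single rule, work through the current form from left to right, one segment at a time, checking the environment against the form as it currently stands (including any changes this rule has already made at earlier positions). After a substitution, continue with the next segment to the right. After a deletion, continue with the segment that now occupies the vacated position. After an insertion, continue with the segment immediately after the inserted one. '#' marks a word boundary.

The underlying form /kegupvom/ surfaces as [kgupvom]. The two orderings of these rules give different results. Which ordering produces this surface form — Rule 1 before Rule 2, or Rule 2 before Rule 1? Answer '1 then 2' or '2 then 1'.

2 then 1

Order 1 then 2:
  1 Intervocalic Lenition: [kegupvom] → [kehupvom]
  2 Syncope: [kehupvom] → [khupvom]
  result: [khupvom]
Order 2 then 1:
  2 Syncope: [kegupvom] → [kgupvom]
  1 Intervocalic Lenition: no change — [kgupvom]
  result: [kgupvom]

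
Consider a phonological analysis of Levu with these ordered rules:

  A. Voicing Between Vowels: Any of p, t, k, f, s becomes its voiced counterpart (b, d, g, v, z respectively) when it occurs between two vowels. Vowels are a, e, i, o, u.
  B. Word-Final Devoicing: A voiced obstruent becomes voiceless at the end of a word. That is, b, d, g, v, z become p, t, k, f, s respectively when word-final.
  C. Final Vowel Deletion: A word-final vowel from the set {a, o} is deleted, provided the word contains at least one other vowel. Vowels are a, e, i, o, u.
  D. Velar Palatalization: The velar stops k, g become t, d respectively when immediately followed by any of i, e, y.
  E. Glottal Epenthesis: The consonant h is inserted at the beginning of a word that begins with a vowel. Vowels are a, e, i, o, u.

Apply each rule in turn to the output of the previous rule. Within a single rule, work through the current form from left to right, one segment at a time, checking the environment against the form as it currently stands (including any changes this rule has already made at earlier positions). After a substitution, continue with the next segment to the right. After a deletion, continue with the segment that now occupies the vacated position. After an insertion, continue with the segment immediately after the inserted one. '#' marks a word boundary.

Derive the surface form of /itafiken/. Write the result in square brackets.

[hidaviden]

A Voicing Between Vowels: [itafiken] → [idavigen]
B Word-Final Devoicing: no change — [idavigen]
C Final Vowel Deletion: no change — [idavigen]
D Velar Palatalization: [idavigen] → [idaviden]
E Glottal Epenthesis: [idaviden] → [hidaviden]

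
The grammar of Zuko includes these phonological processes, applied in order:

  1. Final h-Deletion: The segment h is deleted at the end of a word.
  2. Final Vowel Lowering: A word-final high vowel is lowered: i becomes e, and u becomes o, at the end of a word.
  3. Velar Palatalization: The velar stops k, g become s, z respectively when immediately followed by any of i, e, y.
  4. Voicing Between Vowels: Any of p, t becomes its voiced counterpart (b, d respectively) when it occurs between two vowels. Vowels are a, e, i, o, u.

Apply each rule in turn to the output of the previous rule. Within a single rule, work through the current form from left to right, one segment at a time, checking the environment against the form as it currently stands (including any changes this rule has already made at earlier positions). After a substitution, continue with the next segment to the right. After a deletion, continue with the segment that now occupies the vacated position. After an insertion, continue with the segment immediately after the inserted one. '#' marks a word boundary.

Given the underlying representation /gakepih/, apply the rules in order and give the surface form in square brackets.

1 Final h-Deletion: [gakepih] → [gakepi]
2 Final Vowel Lowering: [gakepi] → [gakepe]
3 Velar Palatalization: [gakepe] → [gasepe]
4 Voicing Between Vowels: [gasepe] → [gasebe]

[gasebe]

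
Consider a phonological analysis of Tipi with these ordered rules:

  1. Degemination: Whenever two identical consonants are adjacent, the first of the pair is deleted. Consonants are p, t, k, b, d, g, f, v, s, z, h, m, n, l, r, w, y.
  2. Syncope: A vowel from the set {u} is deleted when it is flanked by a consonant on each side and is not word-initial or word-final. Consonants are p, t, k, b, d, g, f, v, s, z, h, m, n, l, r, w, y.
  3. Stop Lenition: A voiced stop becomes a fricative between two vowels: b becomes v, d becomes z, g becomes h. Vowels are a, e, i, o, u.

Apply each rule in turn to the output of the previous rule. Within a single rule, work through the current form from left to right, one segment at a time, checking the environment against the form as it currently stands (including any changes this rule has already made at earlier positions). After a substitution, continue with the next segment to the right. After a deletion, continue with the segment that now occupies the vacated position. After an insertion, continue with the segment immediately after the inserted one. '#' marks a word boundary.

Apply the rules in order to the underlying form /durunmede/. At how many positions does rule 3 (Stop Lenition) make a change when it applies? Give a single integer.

1 Degemination: no change — [durunmede]
2 Syncope: [durunmede] → [drnmede]
3 Stop Lenition: [drnmede] → [drnmeze]
Rule 3 changed 1 position(s).

1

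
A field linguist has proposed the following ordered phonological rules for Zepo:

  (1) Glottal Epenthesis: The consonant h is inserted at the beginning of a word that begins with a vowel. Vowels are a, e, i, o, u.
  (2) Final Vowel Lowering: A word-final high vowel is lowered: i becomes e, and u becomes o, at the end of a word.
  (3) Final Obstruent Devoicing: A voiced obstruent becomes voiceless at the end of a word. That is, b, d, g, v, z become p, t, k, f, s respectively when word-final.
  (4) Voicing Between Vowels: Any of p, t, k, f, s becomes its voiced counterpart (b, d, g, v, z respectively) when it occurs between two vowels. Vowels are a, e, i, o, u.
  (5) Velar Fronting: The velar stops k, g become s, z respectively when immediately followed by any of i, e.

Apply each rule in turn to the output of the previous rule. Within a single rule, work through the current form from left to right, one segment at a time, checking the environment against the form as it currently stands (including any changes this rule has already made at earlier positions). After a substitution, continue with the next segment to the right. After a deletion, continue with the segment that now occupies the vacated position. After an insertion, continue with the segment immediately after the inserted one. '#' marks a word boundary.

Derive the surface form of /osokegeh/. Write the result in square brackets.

(1) Glottal Epenthesis: [osokegeh] → [hosokegeh]
(2) Final Vowel Lowering: no change — [hosokegeh]
(3) Final Obstruent Devoicing: no change — [hosokegeh]
(4) Voicing Between Vowels: [hosokegeh] → [hozogegeh]
(5) Velar Fronting: [hozogegeh] → [hozozezeh]

[hozozezeh]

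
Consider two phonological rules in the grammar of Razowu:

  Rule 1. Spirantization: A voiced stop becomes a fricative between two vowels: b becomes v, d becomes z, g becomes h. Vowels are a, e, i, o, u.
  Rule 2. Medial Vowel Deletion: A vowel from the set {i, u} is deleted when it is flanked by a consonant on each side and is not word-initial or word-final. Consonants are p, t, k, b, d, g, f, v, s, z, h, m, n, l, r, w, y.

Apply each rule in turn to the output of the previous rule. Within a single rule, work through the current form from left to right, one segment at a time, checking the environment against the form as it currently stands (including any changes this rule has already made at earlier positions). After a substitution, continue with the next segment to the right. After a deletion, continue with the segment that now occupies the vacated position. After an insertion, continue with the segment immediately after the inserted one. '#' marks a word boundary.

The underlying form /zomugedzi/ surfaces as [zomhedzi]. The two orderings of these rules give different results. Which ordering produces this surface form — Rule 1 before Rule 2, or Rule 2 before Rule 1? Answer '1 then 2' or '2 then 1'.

Order 1 then 2:
  1 Spirantization: [zomugedzi] → [zomuhedzi]
  2 Medial Vowel Deletion: [zomuhedzi] → [zomhedzi]
  result: [zomhedzi]
Order 2 then 1:
  2 Medial Vowel Deletion: [zomugedzi] → [zomgedzi]
  1 Spirantization: no change — [zomgedzi]
  result: [zomgedzi]

1 then 2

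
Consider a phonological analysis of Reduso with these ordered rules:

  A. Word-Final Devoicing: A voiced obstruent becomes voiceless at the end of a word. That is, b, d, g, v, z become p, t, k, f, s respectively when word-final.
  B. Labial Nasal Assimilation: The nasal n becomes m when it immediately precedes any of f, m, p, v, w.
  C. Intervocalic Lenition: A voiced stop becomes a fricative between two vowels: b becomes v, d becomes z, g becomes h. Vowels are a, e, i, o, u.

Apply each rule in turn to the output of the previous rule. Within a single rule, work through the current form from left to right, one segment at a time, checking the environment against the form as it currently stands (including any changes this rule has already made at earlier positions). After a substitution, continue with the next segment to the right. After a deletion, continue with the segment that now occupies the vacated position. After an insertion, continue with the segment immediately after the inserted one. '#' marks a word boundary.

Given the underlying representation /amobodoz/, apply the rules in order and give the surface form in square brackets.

A Word-Final Devoicing: [amobodoz] → [amobodos]
B Labial Nasal Assimilation: no change — [amobodos]
C Intervocalic Lenition: [amobodos] → [amovozos]

[amovozos]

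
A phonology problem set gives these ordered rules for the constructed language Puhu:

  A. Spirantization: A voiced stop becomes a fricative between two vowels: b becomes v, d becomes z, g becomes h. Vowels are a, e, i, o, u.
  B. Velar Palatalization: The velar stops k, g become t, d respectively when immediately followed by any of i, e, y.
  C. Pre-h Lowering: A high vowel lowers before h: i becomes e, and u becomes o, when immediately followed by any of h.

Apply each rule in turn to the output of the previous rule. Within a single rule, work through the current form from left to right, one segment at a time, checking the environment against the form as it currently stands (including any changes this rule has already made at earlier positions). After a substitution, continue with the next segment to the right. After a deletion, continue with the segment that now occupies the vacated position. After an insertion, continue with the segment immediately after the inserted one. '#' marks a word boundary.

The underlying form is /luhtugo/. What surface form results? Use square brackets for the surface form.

[lohtoho]

A Spirantization: [luhtugo] → [luhtuho]
B Velar Palatalization: no change — [luhtuho]
C Pre-h Lowering: [luhtuho] → [lohtoho]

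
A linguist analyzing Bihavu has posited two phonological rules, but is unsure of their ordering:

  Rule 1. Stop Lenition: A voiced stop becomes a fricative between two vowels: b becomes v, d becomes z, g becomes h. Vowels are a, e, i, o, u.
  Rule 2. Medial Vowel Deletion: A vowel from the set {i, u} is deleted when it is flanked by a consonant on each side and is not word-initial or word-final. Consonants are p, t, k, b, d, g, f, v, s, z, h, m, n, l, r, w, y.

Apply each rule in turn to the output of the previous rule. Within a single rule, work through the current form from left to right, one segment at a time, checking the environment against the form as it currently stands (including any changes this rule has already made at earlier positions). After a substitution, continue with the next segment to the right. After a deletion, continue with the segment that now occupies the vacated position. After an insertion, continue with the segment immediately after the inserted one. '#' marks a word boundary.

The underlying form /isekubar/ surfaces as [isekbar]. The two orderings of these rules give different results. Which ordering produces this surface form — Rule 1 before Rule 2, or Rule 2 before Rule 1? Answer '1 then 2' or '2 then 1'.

Order 1 then 2:
  1 Stop Lenition: [isekubar] → [isekuvar]
  2 Medial Vowel Deletion: [isekuvar] → [isekvar]
  result: [isekvar]
Order 2 then 1:
  2 Medial Vowel Deletion: [isekubar] → [isekbar]
  1 Stop Lenition: no change — [isekbar]
  result: [isekbar]

2 then 1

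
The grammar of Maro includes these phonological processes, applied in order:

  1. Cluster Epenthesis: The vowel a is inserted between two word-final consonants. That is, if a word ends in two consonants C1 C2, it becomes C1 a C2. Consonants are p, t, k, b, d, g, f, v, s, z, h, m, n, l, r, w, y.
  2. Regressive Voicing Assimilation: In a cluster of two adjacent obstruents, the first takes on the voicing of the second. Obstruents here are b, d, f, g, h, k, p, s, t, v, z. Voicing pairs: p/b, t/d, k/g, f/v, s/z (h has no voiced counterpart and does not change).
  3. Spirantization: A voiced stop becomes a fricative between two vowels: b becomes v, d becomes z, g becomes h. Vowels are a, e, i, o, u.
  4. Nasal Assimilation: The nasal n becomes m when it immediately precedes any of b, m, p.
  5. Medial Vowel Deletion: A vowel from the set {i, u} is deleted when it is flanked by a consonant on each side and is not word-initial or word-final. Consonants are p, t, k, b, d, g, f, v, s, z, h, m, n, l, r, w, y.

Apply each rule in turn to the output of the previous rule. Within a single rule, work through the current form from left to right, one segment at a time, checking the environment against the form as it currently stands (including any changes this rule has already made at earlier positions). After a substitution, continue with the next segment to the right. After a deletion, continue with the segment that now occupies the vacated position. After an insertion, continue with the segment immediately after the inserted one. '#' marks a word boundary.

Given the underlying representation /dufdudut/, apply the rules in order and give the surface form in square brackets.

[dvdzt]

1 Cluster Epenthesis: no change — [dufdudut]
2 Regressive Voicing Assimilation: [dufdudut] → [duvdudut]
3 Spirantization: [duvdudut] → [duvduzut]
4 Nasal Assimilation: no change — [duvduzut]
5 Medial Vowel Deletion: [duvduzut] → [dvdzt]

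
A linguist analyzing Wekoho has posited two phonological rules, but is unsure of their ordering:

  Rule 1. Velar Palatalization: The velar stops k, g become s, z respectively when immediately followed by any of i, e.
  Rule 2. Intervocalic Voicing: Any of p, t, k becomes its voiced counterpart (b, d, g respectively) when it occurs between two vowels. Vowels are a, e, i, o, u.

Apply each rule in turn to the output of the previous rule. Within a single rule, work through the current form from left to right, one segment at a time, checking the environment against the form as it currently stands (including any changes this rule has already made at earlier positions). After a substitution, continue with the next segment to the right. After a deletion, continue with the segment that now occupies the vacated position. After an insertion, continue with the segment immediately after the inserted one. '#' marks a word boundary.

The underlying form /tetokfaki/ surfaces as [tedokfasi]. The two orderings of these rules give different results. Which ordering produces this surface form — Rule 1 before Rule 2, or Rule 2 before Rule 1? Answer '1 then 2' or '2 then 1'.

1 then 2

Order 1 then 2:
  1 Velar Palatalization: [tetokfaki] → [tetokfasi]
  2 Intervocalic Voicing: [tetokfasi] → [tedokfasi]
  result: [tedokfasi]
Order 2 then 1:
  2 Intervocalic Voicing: [tetokfaki] → [tedokfagi]
  1 Velar Palatalization: [tedokfagi] → [tedokfazi]
  result: [tedokfazi]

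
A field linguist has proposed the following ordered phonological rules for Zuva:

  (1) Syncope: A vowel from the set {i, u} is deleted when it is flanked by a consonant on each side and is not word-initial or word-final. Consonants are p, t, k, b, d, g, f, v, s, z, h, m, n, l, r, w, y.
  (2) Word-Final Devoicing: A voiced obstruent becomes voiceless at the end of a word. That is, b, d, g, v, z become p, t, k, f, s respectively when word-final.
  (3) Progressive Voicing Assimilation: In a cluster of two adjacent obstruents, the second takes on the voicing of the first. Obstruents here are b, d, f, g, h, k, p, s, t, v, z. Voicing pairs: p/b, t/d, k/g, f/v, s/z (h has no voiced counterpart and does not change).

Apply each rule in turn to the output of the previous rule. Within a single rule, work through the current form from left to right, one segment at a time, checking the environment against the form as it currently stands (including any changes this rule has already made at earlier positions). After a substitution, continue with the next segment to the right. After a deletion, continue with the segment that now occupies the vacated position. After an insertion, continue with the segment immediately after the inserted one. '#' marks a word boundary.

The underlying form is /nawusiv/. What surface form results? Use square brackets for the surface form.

(1) Syncope: [nawusiv] → [nawsv]
(2) Word-Final Devoicing: [nawsv] → [nawsf]
(3) Progressive Voicing Assimilation: no change — [nawsf]

[nawsf]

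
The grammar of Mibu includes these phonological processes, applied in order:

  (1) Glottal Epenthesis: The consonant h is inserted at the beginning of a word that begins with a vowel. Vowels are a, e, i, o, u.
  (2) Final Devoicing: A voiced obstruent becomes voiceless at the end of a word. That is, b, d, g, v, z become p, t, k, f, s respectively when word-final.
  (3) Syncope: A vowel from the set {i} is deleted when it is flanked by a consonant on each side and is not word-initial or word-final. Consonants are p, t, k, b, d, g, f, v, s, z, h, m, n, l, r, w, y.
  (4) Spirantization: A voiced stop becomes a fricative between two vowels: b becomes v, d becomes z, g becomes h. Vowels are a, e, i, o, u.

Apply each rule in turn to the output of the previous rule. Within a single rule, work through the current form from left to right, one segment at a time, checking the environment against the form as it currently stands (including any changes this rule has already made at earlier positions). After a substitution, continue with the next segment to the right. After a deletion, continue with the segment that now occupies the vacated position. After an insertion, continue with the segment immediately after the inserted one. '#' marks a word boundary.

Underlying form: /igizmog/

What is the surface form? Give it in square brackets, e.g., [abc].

[hgzmok]

(1) Glottal Epenthesis: [igizmog] → [higizmog]
(2) Final Devoicing: [higizmog] → [higizmok]
(3) Syncope: [higizmok] → [hgzmok]
(4) Spirantization: no change — [hgzmok]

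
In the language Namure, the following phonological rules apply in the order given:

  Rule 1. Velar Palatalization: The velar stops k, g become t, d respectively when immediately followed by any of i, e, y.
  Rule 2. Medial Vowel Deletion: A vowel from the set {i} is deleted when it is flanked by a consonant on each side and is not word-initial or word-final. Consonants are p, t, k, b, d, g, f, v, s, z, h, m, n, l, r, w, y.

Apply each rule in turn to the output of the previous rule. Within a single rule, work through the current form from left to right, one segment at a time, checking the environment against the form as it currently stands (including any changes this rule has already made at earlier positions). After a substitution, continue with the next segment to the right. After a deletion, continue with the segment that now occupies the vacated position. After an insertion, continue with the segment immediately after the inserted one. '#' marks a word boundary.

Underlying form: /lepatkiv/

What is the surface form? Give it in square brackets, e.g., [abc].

Rule 1 Velar Palatalization: [lepatkiv] → [lepattiv]
Rule 2 Medial Vowel Deletion: [lepattiv] → [lepattv]

[lepattv]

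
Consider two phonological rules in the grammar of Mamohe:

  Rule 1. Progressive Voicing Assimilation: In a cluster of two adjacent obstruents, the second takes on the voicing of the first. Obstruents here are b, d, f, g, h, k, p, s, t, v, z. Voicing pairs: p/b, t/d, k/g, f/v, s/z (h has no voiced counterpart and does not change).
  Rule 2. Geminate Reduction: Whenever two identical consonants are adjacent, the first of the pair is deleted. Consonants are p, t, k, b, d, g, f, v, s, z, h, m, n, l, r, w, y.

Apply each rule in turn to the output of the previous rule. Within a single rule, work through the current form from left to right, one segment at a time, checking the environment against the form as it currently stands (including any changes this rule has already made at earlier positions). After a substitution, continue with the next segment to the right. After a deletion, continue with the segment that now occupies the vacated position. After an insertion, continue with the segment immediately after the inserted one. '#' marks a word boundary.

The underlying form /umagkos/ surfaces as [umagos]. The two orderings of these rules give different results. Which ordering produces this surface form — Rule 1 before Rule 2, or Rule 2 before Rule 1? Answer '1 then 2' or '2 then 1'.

1 then 2

Order 1 then 2:
  1 Progressive Voicing Assimilation: [umagkos] → [umaggos]
  2 Geminate Reduction: [umaggos] → [umagos]
  result: [umagos]
Order 2 then 1:
  2 Geminate Reduction: no change — [umagkos]
  1 Progressive Voicing Assimilation: [umagkos] → [umaggos]
  result: [umaggos]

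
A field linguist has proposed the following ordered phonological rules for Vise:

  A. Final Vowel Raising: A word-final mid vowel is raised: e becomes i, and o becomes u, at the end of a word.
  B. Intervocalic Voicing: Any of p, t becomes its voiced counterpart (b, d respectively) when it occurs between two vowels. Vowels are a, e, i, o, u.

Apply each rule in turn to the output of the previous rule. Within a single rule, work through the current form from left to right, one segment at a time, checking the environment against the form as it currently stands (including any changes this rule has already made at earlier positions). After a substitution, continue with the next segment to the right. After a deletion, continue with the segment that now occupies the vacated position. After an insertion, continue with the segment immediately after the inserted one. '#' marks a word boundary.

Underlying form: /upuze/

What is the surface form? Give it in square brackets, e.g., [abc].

[ubuzi]

A Final Vowel Raising: [upuze] → [upuzi]
B Intervocalic Voicing: [upuzi] → [ubuzi]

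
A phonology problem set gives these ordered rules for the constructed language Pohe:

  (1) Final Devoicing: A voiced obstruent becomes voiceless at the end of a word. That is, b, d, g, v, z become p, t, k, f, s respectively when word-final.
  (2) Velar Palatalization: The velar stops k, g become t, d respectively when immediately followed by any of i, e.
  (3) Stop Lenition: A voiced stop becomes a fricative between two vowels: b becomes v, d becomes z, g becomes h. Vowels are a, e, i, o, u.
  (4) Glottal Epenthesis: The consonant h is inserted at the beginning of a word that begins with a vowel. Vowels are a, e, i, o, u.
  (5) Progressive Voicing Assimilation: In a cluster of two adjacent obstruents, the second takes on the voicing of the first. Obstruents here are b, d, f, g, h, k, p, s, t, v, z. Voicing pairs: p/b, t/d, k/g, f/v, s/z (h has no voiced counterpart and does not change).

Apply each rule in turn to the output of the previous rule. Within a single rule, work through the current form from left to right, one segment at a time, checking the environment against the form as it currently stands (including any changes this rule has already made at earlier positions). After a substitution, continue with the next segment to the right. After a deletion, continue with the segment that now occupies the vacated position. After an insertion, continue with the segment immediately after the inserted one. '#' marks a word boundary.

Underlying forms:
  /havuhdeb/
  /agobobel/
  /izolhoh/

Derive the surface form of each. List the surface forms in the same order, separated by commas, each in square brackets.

[havuhtep], [hahovovel], [hizolhoh]

/havuhdeb/:
  (1) Final Devoicing: [havuhdeb] → [havuhdep]
  (2) Velar Palatalization: no change — [havuhdep]
  (3) Stop Lenition: no change — [havuhdep]
  (4) Glottal Epenthesis: no change — [havuhdep]
  (5) Progressive Voicing Assimilation: [havuhdep] → [havuhtep]
/agobobel/:
  (1) Final Devoicing: no change — [agobobel]
  (2) Velar Palatalization: no change — [agobobel]
  (3) Stop Lenition: [agobobel] → [ahovovel]
  (4) Glottal Epenthesis: [ahovovel] → [hahovovel]
  (5) Progressive Voicing Assimilation: no change — [hahovovel]
/izolhoh/:
  (1) Final Devoicing: no change — [izolhoh]
  (2) Velar Palatalization: no change — [izolhoh]
  (3) Stop Lenition: no change — [izolhoh]
  (4) Glottal Epenthesis: [izolhoh] → [hizolhoh]
  (5) Progressive Voicing Assimilation: no change — [hizolhoh]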